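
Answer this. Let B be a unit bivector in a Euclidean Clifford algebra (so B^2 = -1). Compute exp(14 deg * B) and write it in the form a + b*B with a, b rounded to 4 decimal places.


For a unit bivector B with B^2 = -1, the exponential series gives
e^(theta*B) = cos(theta) + sin(theta)*B (the GA analogue of Euler's formula).
theta = 14 degrees = 0.244346 rad
cos(14 deg) = 0.9703
sin(14 deg) = 0.2419
exp(theta*B) = 0.9703 + 0.2419*B


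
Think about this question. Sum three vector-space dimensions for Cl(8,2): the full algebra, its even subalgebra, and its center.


n = 8 + 2 = 10
Total dim = 2^10 = 1024
Even subalgebra dim = 2^9 = 512
n is even, so center dim = 1
Sum = 1024 + 512 + 1 = 1537


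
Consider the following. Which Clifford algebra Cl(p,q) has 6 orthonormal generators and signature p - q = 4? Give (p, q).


We need p + q = 6 and p - q = 4.
Adding: 2p = 6 + 4 = 10, so p = 5.
Then q = 6 - 5 = 1.
(p, q) = (5, 1)


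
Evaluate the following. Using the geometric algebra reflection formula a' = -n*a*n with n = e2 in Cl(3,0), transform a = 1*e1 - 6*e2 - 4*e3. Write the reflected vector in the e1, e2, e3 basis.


Reflection formula: a' = -n*a*n, with n = e2 (unit vector, n^2 = 1).
For reflection through hyperplane perp to e2:
The component along e2 flips sign, others stay.
a = (1, -6, -4)
a' = (1, 6, -4)
a' = 1*e1 + 6*e2 - 4*e3


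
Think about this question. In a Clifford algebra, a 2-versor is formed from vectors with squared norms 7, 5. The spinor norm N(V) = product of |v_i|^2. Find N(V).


Spinor norm N(V) = |v1|^2 * |v2|^2 * ... * |v2|^2
= 7 * 5
Running product: 7, 35
N(V) = 35


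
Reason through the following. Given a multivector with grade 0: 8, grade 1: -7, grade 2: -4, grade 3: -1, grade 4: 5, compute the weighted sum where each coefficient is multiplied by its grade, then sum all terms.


Grade-weighted sum = sum of grade_k * coefficient_k
0*8 = 0
1*(-7) = -7
2*(-4) = -8
3*(-1) = -3
4*5 = 20
Total = 0 + (-7) + (-8) + (-3) + 20 = 2


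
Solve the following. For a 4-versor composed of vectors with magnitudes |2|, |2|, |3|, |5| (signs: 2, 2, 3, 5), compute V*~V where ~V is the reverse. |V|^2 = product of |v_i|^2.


Each vector v_i has |v_i|^2 = s_i^2
Squared scales: 2^2 = 4, 2^2 = 4, 3^2 = 9, 5^2 = 25
|V|^2 = 4 * 4 * 9 * 25
= 3600


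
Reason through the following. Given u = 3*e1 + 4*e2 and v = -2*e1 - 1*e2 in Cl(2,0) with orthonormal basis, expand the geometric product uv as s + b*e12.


Expand: (3*e1 + 4*e2)(-2*e1 - 1*e2)
= 3*(-2)*e1e1 + 3*(-1)*e1e2 + 4*(-2)*e2e1 + 4*(-1)*e2e2
Using e1^2 = e2^2 = 1, e2e1 = -e1e2:
Scalar part s = 3*(-2) + 4*(-1) = -6 + (-4) = -10
Bivector part b = 3*(-1) - 4*(-2) = -3 - (-8) = 5
uv = -10 + 5*e12


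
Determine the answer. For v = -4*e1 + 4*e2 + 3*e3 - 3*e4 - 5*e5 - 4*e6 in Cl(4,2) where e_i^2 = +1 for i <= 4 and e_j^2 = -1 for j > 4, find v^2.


v^2 = sum of c_i^2 * e_i^2
Positive signature terms (e_i^2 = +1): (-4)^2 + 4^2 + 3^2 + (-3)^2 = 50
Negative signature terms (e_j^2 = -1): (-5)^2 + (-4)^2 = 41
v^2 = 50 - 41 = 9


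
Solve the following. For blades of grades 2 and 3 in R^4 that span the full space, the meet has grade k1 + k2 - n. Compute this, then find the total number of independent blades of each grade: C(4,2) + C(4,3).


Meet grade = grade(A) + grade(B) - n
= 2 + 3 - 4 = 1
C(4,2) = 6
C(4,3) = 4
dim_A + dim_B = 6 + 4 = 10


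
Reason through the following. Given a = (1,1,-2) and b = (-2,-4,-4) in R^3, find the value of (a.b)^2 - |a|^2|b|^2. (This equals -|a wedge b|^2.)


a . b = 1*(-2) + 1*(-4) + (-2)*(-4)
= -2 + (-4) + 8 = 2
|a|^2 = 1^2 + 1^2 + (-2)^2 = 6
|b|^2 = (-2)^2 + (-4)^2 + (-4)^2 = 36
(a.b)^2 = 2^2 = 4
|a|^2 * |b|^2 = 6 * 36 = 216
Result = 4 - 216 = -212


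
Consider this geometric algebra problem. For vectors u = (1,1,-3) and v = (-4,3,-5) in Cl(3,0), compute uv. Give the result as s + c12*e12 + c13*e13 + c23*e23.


In Cl(3,0): e_i^2 = 1, e_ie_j = -e_je_i for i != j.
Scalar part = u . v = 1*(-4) + 1*3 + (-3)*(-5)
= -4 + 3 + 15 = 14
e12 coeff = 1*3 - 1*(-4) = 3 - (-4) = 7
e13 coeff = 1*(-5) - (-3)*(-4) = -5 - 12 = -17
e23 coeff = 1*(-5) - (-3)*3 = -5 - (-9) = 4
uv = 14 + 7*e12 - 17*e13 + 4*e23


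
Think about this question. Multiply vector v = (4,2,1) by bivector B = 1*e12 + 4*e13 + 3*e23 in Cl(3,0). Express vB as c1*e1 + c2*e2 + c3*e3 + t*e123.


vB has grade-1 (vector) and grade-3 (trivector) parts: vB = (v _| B) + (v ^ B).
Vector part <vB>_1:
  e1: -v2*b12 - v3*b13 = -(2)*(1) - (1)*(4) = -6
  e2: v1*b12 - v3*b23 = (4)*(1) - (1)*(3) = 1
  e3: v1*b13 + v2*b23 = (4)*(4) + (2)*(3) = 22
Trivector part <vB>_3:
  e123: v1*b23 - v2*b13 + v3*b12 = (4)*(3) - (2)*(4) + (1)*(1) = 5
vB = -6*e1 + 1*e2 + 22*e3 + 5*e123


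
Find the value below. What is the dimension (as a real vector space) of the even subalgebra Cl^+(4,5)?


Even subalgebra dimension = 2^(n-1)
n = 4 + 5 = 9
2^(9 - 1) = 2^8 = 256
Verification: sum of C(9,k) for even k = 1 + 36 + 126 + 84 + 9 = 256
Result = 256


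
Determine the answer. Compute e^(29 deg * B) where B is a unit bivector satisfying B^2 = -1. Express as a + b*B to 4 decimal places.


For a unit bivector B with B^2 = -1, the exponential series gives
e^(theta*B) = cos(theta) + sin(theta)*B (the GA analogue of Euler's formula).
theta = 29 degrees = 0.506145 rad
cos(29 deg) = 0.8746
sin(29 deg) = 0.4848
exp(theta*B) = 0.8746 + 0.4848*B


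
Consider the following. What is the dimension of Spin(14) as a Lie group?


Spin(n) double-covers SO(n); both have Lie algebra so(n) of dimension n(n-1)/2.
n = 14
n(n-1) = 14 * 13 = 182
dim Spin(14) = 182/2 = 91


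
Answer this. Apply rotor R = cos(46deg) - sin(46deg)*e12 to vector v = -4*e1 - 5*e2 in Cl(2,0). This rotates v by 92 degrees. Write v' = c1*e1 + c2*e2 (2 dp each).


Rotor R = cos(46deg) - sin(46deg)*e12
Rotation angle theta = 2 * 46 = 92 degrees
v' = R*v*~R rotates v by theta.
cos(92deg) = -0.0349, sin(92deg) = 0.9994
v'_1 = -4*cos(92deg) - (-5)*sin(92deg)
= -4*(-0.0349) - (-5)*0.9994
= 5.14
v'_2 = -4*sin(92deg) + (-5)*cos(92deg)
= -4*0.9994 + (-5)*(-0.0349)
= -3.82
v' = 5.14*e1 - 3.82*e2


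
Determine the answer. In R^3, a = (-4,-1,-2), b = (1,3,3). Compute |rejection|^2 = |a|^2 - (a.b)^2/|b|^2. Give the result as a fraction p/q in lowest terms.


|a|^2 = (-4)^2 + (-1)^2 + (-2)^2 = 21
|b|^2 = 1^2 + 3^2 + 3^2 = 19
a . b = (-4)*1 + (-1)*3 + (-2)*3 = -13
(a.b)^2 = (-13)^2 = 169
|rej|^2 = 21 - 169/19
= (399 - 169)/19
= 230/19
In lowest terms: 230/19


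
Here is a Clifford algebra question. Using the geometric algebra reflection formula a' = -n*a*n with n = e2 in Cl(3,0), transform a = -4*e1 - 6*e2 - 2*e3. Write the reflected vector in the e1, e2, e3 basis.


Reflection formula: a' = -n*a*n, with n = e2 (unit vector, n^2 = 1).
For reflection through hyperplane perp to e2:
The component along e2 flips sign, others stay.
a = (-4, -6, -2)
a' = (-4, 6, -2)
a' = -4*e1 + 6*e2 - 2*e3


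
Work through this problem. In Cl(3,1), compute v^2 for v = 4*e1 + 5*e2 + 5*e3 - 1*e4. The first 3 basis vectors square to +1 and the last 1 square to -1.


v^2 = sum of c_i^2 * e_i^2
Positive signature terms (e_i^2 = +1): 4^2 + 5^2 + 5^2 = 66
Negative signature terms (e_j^2 = -1): (-1)^2 = 1
v^2 = 66 - 1 = 65


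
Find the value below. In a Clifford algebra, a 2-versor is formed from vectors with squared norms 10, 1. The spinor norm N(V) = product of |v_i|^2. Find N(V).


Spinor norm N(V) = |v1|^2 * |v2|^2 * ... * |v2|^2
= 10 * 1
Running product: 10, 10
N(V) = 10


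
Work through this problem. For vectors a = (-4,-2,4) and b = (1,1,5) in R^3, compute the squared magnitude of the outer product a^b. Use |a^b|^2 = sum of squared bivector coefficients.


a wedge b = (a1*b2 - a2*b1)*e12 + (a1*b3 - a3*b1)*e13 + (a2*b3 - a3*b2)*e23
e12 coeff: (-4)*1 - (-2)*1 = -4 - (-2) = -2
e13 coeff: (-4)*5 - 4*1 = -20 - 4 = -24
e23 coeff: (-2)*5 - 4*1 = -10 - 4 = -14
|a wedge b|^2 = (-2)^2 + (-24)^2 + (-14)^2
= 4 + 576 + 196
= 776


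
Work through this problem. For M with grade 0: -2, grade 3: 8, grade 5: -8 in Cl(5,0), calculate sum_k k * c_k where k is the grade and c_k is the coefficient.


Grade-weighted sum = sum of grade_k * coefficient_k
0*(-2) = 0
3*8 = 24
5*(-8) = -40
Total = 0 + 24 + (-40) = -16


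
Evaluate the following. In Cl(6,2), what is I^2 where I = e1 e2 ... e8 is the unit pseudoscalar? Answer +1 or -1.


The pseudoscalar I = e1...e_n (product of all n generators) of Cl(p,q) satisfies I^2 = (-1)^(q + n(n-1)/2).
p = 6, q = 2, n = p + q = 8
n(n-1)/2 = 8 * 7 / 2 = 28
Exponent = q + n(n-1)/2 = 2 + 28 = 30
I^2 = (-1)^30 = +1


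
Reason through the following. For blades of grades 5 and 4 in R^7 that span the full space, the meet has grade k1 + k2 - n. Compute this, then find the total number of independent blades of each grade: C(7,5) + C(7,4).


Meet grade = grade(A) + grade(B) - n
= 5 + 4 - 7 = 2
C(7,5) = 21
C(7,4) = 35
dim_A + dim_B = 21 + 35 = 56


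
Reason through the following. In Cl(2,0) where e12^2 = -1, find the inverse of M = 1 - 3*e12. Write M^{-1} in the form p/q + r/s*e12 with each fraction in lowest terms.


M = 1 - 3*e12, where e12^2 = -1.
Since M commutes with its reverse ~M = a - b*e12, M * ~M = a^2 - b^2*e12^2 = a^2 + b^2.
So M^{-1} = ~M / (a^2 + b^2) = (a - b*e12)/(a^2 + b^2).
a^2 + b^2 = 1 + 9 = 10
Scalar part = 1/10 = 1/10
Bivector coeff = 3/10 = 3/10
M^{-1} = 1/10 + 3/10*e12


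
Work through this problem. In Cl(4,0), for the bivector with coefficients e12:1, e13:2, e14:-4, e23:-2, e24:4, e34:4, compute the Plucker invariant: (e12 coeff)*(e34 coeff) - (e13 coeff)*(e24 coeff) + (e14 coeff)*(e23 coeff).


Plucker relation: af - be + cd
a*f = 1*4 = 4
b*e = 2*4 = 8
c*d = (-4)*(-2) = 8
af - be + cd = 4 - 8 + 8
= 4


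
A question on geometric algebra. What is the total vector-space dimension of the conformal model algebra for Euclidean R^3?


The conformal model of R^3 uses Cl(4,1): the 3 Euclidean generators plus two extra orthogonal generators e+ (e+^2 = +1) and e- (e-^2 = -1), from which the null vectors e0, einf are built.
Number of generators m = 3 + 2 = 5.
dim Cl(p,q) = 2^m = 2^5 = 32


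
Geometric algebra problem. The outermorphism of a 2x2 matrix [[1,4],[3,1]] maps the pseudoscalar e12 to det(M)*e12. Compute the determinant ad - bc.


The outermorphism of a linear map f sends e1^e2 to f(e1)^f(e2).
f(e1) = 1*e1 + 3*e2
f(e2) = 4*e1 + 1*e2
f(e1) ^ f(e2) = (1*e1 + 3*e2) ^ (4*e1 + 1*e2)
= 1*1*e12 + 3*4*e21
= (1 - 12)*e12
= -11*e12
Coefficient = -11


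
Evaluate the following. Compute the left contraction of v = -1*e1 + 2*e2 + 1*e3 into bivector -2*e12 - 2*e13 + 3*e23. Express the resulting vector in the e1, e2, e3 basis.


Left contraction v _| B = <vB>_1 (grade-1 part of the geometric product vB).
Using e1_|e12 = e2, e2_|e12 = -e1, e1_|e13 = e3, e3_|e13 = -e1, e2_|e23 = e3, e3_|e23 = -e2:
e1 coeff: -v2*b12 - v3*b13 = -(2)*(-2) - (1)*(-2) = 6
e2 coeff: v1*b12 - v3*b23 = (-1)*(-2) - (1)*(3) = -1
e3 coeff: v1*b13 + v2*b23 = (-1)*(-2) + (2)*(3) = 8
v _| B = 6*e1 - 1*e2 + 8*e3


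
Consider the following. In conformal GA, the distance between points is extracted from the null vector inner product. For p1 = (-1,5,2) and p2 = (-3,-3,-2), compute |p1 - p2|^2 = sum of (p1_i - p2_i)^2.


p1 - p2 = (2, 8, 4)
|p1 - p2|^2 = 2^2 + 8^2 + 4^2
= 4 + 64 + 16
= 84


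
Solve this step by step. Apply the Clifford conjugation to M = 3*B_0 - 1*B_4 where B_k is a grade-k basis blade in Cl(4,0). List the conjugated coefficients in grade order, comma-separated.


Clifford conjugate sign for grade k: (-1)^(k(k+1)/2)
Grade 0: (-1)^(0*1/2) = (-1)^0 = 1, coeff 3 -> 3
Grade 4: (-1)^(4*5/2) = (-1)^10 = 1, coeff -1 -> -1
Conjugated coefficients: 3, -1


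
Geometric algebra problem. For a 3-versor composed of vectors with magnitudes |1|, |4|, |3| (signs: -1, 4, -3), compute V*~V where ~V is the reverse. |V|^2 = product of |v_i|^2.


Each vector v_i has |v_i|^2 = s_i^2
Squared scales: (-1)^2 = 1, 4^2 = 16, (-3)^2 = 9
|V|^2 = 1 * 16 * 9
= 144


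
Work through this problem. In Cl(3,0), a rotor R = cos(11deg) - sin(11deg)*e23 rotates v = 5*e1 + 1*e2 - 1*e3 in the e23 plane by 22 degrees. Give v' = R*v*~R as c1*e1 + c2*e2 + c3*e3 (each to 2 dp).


Rotor R = cos(11deg) - sin(11deg)*e23
Rotation angle theta = 2 * 11 = 22 degrees in the e23 plane (e2 -> e3).
The component perpendicular to the plane (e1) is invariant: v'_1 = v1 = 5.00
cos(22deg) = 0.9272, sin(22deg) = 0.3746
v'_2 = v2*cos(theta) - v3*sin(theta) = 1*0.9272 - (-1)*0.3746 = 1.30
v'_3 = v2*sin(theta) + v3*cos(theta) = 1*0.3746 + (-1)*0.9272 = -0.55
v' = 5.00*e1 + 1.30*e2 - 0.55*e3


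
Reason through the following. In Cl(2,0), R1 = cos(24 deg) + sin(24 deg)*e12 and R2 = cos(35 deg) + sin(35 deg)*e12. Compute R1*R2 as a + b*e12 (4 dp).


Same-plane rotors commute and their half-angles add:
R1*R2 = cos(a1 + a2) + sin(a1 + a2)*e12.
a1 + a2 = 24 + 35 = 59 deg
cos(59 deg) = 0.5150
sin(59 deg) = 0.8572
R1*R2 = 0.5150 + 0.8572*e12


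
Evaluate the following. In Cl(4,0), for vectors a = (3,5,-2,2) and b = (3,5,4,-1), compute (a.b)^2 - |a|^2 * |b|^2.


a . b = 3*3 + 5*5 + (-2)*4 + 2*(-1)
= 9 + 25 + (-8) + (-2) = 24
|a|^2 = 3^2 + 5^2 + (-2)^2 + 2^2 = 42
|b|^2 = 3^2 + 5^2 + 4^2 + (-1)^2 = 51
(a.b)^2 = 24^2 = 576
|a|^2 * |b|^2 = 42 * 51 = 2142
Result = 576 - 2142 = -1566


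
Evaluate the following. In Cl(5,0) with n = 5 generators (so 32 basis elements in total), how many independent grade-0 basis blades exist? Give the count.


Number of grade-k basis blades in Cl(p,q) with n = p + q is C(n, k).
n = 5 + 0 = 5
C(5, 0) = 5! / (0! * 5!)
= 120 / (1 * 120)
= 1


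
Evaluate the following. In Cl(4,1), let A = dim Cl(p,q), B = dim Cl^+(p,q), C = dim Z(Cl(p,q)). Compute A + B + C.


n = 4 + 1 = 5
Total dim = 2^5 = 32
Even subalgebra dim = 2^4 = 16
n is odd, so center dim = 2
Sum = 32 + 16 + 2 = 50


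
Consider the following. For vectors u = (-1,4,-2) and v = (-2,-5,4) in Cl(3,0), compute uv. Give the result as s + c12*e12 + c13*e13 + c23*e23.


In Cl(3,0): e_i^2 = 1, e_ie_j = -e_je_i for i != j.
Scalar part = u . v = (-1)*(-2) + 4*(-5) + (-2)*4
= 2 + (-20) + (-8) = -26
e12 coeff = (-1)*(-5) - 4*(-2) = 5 - (-8) = 13
e13 coeff = (-1)*4 - (-2)*(-2) = -4 - 4 = -8
e23 coeff = 4*4 - (-2)*(-5) = 16 - 10 = 6
uv = -26 + 13*e12 - 8*e13 + 6*e23


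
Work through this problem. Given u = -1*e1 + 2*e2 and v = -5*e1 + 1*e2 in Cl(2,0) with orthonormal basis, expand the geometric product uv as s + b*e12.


Expand: (-1*e1 + 2*e2)(-5*e1 + 1*e2)
= (-1)*(-5)*e1e1 + (-1)*1*e1e2 + 2*(-5)*e2e1 + 2*1*e2e2
Using e1^2 = e2^2 = 1, e2e1 = -e1e2:
Scalar part s = (-1)*(-5) + 2*1 = 5 + 2 = 7
Bivector part b = (-1)*1 - 2*(-5) = -1 - (-10) = 9
uv = 7 + 9*e12


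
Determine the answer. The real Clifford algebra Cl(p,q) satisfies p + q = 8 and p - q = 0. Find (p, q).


We need p + q = 8 and p - q = 0.
Adding: 2p = 8 + 0 = 8, so p = 4.
Then q = 8 - 4 = 4.
(p, q) = (4, 4)


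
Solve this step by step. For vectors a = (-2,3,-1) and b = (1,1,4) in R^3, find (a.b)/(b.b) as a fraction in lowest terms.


Projection coefficient = (a . b) / (b . b)
a . b = (-2)*1 + 3*1 + (-1)*4
= -2 + 3 + (-4) = -3
b . b = 1^2 + 1^2 + 4^2
= 1 + 1 + 16 = 18
Coefficient = -3/18
In lowest terms: -1/6


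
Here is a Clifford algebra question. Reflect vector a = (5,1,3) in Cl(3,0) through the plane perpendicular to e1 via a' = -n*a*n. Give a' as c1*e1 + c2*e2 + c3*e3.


Reflection formula: a' = -n*a*n, with n = e1 (unit vector, n^2 = 1).
For reflection through hyperplane perp to e1:
The component along e1 flips sign, others stay.
a = (5, 1, 3)
a' = (-5, 1, 3)
a' = -5*e1 + 1*e2 + 3*e3


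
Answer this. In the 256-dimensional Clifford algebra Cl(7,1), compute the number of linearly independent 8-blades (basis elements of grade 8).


Number of grade-k basis blades in Cl(p,q) with n = p + q is C(n, k).
n = 7 + 1 = 8
C(8, 8) = 8! / (8! * 0!)
= 40320 / (40320 * 1)
= 1


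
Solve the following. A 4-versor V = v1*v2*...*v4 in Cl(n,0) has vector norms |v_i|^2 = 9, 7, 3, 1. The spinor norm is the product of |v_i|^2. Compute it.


Spinor norm N(V) = |v1|^2 * |v2|^2 * ... * |v4|^2
= 9 * 7 * 3 * 1
Running product: 9, 63, 189, 189
N(V) = 189


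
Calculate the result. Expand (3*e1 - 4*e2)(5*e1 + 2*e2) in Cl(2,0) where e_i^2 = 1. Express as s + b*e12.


Expand: (3*e1 - 4*e2)(5*e1 + 2*e2)
= 3*5*e1e1 + 3*2*e1e2 + (-4)*5*e2e1 + (-4)*2*e2e2
Using e1^2 = e2^2 = 1, e2e1 = -e1e2:
Scalar part s = 3*5 + (-4)*2 = 15 + (-8) = 7
Bivector part b = 3*2 - (-4)*5 = 6 - (-20) = 26
uv = 7 + 26*e12


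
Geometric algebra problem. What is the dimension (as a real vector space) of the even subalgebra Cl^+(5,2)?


Even subalgebra dimension = 2^(n-1)
n = 5 + 2 = 7
2^(7 - 1) = 2^6 = 64
Verification: sum of C(7,k) for even k = 1 + 21 + 35 + 7 = 64
Result = 64


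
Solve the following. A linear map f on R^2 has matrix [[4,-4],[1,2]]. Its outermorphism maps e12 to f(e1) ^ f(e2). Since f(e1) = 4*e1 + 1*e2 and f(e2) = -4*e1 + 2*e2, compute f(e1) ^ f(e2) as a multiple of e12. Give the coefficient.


The outermorphism of a linear map f sends e1^e2 to f(e1)^f(e2).
f(e1) = 4*e1 + 1*e2
f(e2) = -4*e1 + 2*e2
f(e1) ^ f(e2) = (4*e1 + 1*e2) ^ (-4*e1 + 2*e2)
= 4*2*e12 + 1*(-4)*e21
= (8 - (-4))*e12
= 12*e12
Coefficient = 12


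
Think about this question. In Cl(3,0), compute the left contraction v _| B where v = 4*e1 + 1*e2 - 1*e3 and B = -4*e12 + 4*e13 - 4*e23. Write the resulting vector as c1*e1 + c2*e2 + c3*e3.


Left contraction v _| B = <vB>_1 (grade-1 part of the geometric product vB).
Using e1_|e12 = e2, e2_|e12 = -e1, e1_|e13 = e3, e3_|e13 = -e1, e2_|e23 = e3, e3_|e23 = -e2:
e1 coeff: -v2*b12 - v3*b13 = -(1)*(-4) - (-1)*(4) = 8
e2 coeff: v1*b12 - v3*b23 = (4)*(-4) - (-1)*(-4) = -20
e3 coeff: v1*b13 + v2*b23 = (4)*(4) + (1)*(-4) = 12
v _| B = 8*e1 - 20*e2 + 12*e3


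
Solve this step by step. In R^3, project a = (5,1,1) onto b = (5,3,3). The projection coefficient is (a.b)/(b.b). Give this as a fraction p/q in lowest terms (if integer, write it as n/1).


Projection coefficient = (a . b) / (b . b)
a . b = 5*5 + 1*3 + 1*3
= 25 + 3 + 3 = 31
b . b = 5^2 + 3^2 + 3^2
= 25 + 9 + 9 = 43
Coefficient = 31/43
In lowest terms: 31/43


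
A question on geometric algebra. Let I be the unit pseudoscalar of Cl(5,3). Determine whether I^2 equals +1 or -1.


The pseudoscalar I = e1...e_n (product of all n generators) of Cl(p,q) satisfies I^2 = (-1)^(q + n(n-1)/2).
p = 5, q = 3, n = p + q = 8
n(n-1)/2 = 8 * 7 / 2 = 28
Exponent = q + n(n-1)/2 = 3 + 28 = 31
I^2 = (-1)^31 = -1


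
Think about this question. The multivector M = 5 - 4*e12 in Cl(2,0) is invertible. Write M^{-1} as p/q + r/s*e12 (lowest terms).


M = 5 - 4*e12, where e12^2 = -1.
Since M commutes with its reverse ~M = a - b*e12, M * ~M = a^2 - b^2*e12^2 = a^2 + b^2.
So M^{-1} = ~M / (a^2 + b^2) = (a - b*e12)/(a^2 + b^2).
a^2 + b^2 = 25 + 16 = 41
Scalar part = 5/41 = 5/41
Bivector coeff = 4/41 = 4/41
M^{-1} = 5/41 + 4/41*e12


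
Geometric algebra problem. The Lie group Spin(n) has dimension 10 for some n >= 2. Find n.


dim Spin(n) = dim so(n) = n(n-1)/2.
Solve n(n-1)/2 = 10, i.e. n^2 - n - 20 = 0.
Discriminant = 1 + 8*10 = 81
n = (1 + sqrt(81))/2 = (1 + 9)/2 = 5


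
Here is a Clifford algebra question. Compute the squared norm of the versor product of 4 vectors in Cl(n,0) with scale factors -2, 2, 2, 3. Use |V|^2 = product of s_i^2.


Each vector v_i has |v_i|^2 = s_i^2
Squared scales: (-2)^2 = 4, 2^2 = 4, 2^2 = 4, 3^2 = 9
|V|^2 = 4 * 4 * 4 * 9
= 576


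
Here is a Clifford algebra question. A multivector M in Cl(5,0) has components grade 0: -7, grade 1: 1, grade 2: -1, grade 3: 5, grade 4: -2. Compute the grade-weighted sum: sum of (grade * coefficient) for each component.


Grade-weighted sum = sum of grade_k * coefficient_k
0*(-7) = 0
1*1 = 1
2*(-1) = -2
3*5 = 15
4*(-2) = -8
Total = 0 + 1 + (-2) + 15 + (-8) = 6


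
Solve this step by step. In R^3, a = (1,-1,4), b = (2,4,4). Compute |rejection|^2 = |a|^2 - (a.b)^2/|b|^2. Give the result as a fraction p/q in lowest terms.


|a|^2 = 1^2 + (-1)^2 + 4^2 = 18
|b|^2 = 2^2 + 4^2 + 4^2 = 36
a . b = 1*2 + (-1)*4 + 4*4 = 14
(a.b)^2 = 14^2 = 196
|rej|^2 = 18 - 196/36
= (648 - 196)/36
= 452/36
In lowest terms: 113/9


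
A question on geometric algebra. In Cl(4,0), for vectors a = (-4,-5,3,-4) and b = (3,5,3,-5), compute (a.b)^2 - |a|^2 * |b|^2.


a . b = (-4)*3 + (-5)*5 + 3*3 + (-4)*(-5)
= -12 + (-25) + 9 + 20 = -8
|a|^2 = (-4)^2 + (-5)^2 + 3^2 + (-4)^2 = 66
|b|^2 = 3^2 + 5^2 + 3^2 + (-5)^2 = 68
(a.b)^2 = (-8)^2 = 64
|a|^2 * |b|^2 = 66 * 68 = 4488
Result = 64 - 4488 = -4424


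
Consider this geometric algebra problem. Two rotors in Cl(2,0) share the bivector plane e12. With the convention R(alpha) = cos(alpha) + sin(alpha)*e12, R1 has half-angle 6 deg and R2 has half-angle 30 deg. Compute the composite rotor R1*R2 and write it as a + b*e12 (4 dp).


Same-plane rotors commute and their half-angles add:
R1*R2 = cos(a1 + a2) + sin(a1 + a2)*e12.
a1 + a2 = 6 + 30 = 36 deg
cos(36 deg) = 0.8090
sin(36 deg) = 0.5878
R1*R2 = 0.8090 + 0.5878*e12


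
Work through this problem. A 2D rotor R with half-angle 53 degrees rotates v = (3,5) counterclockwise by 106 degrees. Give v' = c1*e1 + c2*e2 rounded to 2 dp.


Rotor R = cos(53deg) - sin(53deg)*e12
Rotation angle theta = 2 * 53 = 106 degrees
v' = R*v*~R rotates v by theta.
cos(106deg) = -0.2756, sin(106deg) = 0.9613
v'_1 = 3*cos(106deg) - 5*sin(106deg)
= 3*(-0.2756) - 5*0.9613
= -5.63
v'_2 = 3*sin(106deg) + 5*cos(106deg)
= 3*0.9613 + 5*(-0.2756)
= 1.51
v' = -5.63*e1 + 1.51*e2


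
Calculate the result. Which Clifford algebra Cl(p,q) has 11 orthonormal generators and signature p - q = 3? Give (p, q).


We need p + q = 11 and p - q = 3.
Adding: 2p = 11 + 3 = 14, so p = 7.
Then q = 11 - 7 = 4.
(p, q) = (7, 4)


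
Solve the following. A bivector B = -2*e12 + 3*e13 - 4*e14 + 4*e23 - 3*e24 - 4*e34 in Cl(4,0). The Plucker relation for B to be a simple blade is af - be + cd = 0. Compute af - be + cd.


Plucker relation: af - be + cd
a*f = (-2)*(-4) = 8
b*e = 3*(-3) = -9
c*d = (-4)*4 = -16
af - be + cd = 8 - (-9) + (-16)
= 1


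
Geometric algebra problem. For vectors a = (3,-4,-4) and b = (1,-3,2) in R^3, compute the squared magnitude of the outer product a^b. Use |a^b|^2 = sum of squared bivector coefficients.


a wedge b = (a1*b2 - a2*b1)*e12 + (a1*b3 - a3*b1)*e13 + (a2*b3 - a3*b2)*e23
e12 coeff: 3*(-3) - (-4)*1 = -9 - (-4) = -5
e13 coeff: 3*2 - (-4)*1 = 6 - (-4) = 10
e23 coeff: (-4)*2 - (-4)*(-3) = -8 - 12 = -20
|a wedge b|^2 = (-5)^2 + 10^2 + (-20)^2
= 25 + 100 + 400
= 525


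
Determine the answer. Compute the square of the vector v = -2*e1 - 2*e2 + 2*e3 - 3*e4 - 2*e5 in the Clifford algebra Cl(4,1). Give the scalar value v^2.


v^2 = sum of c_i^2 * e_i^2
Positive signature terms (e_i^2 = +1): (-2)^2 + (-2)^2 + 2^2 + (-3)^2 = 21
Negative signature terms (e_j^2 = -1): (-2)^2 = 4
v^2 = 21 - 4 = 17


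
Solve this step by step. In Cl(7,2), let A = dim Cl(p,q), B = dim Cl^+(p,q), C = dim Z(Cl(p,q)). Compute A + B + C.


n = 7 + 2 = 9
Total dim = 2^9 = 512
Even subalgebra dim = 2^8 = 256
n is odd, so center dim = 2
Sum = 512 + 256 + 2 = 770


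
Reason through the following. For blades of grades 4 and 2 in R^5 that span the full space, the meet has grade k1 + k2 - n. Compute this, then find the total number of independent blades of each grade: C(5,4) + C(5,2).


Meet grade = grade(A) + grade(B) - n
= 4 + 2 - 5 = 1
C(5,4) = 5
C(5,2) = 10
dim_A + dim_B = 5 + 10 = 15


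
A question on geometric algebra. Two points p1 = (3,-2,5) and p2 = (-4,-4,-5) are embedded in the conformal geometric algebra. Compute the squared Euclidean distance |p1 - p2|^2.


p1 - p2 = (7, 2, 10)
|p1 - p2|^2 = 7^2 + 2^2 + 10^2
= 49 + 4 + 100
= 153


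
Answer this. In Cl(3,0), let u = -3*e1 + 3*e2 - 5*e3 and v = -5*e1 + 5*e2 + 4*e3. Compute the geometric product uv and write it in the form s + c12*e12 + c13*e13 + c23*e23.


In Cl(3,0): e_i^2 = 1, e_ie_j = -e_je_i for i != j.
Scalar part = u . v = (-3)*(-5) + 3*5 + (-5)*4
= 15 + 15 + (-20) = 10
e12 coeff = (-3)*5 - 3*(-5) = -15 - (-15) = 0
e13 coeff = (-3)*4 - (-5)*(-5) = -12 - 25 = -37
e23 coeff = 3*4 - (-5)*5 = 12 - (-25) = 37
uv = 10 + 0*e12 - 37*e13 + 37*e23


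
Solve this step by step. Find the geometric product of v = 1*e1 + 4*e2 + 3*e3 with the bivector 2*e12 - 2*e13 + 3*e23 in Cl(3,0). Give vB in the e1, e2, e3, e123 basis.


vB has grade-1 (vector) and grade-3 (trivector) parts: vB = (v _| B) + (v ^ B).
Vector part <vB>_1:
  e1: -v2*b12 - v3*b13 = -(4)*(2) - (3)*(-2) = -2
  e2: v1*b12 - v3*b23 = (1)*(2) - (3)*(3) = -7
  e3: v1*b13 + v2*b23 = (1)*(-2) + (4)*(3) = 10
Trivector part <vB>_3:
  e123: v1*b23 - v2*b13 + v3*b12 = (1)*(3) - (4)*(-2) + (3)*(2) = 17
vB = -2*e1 - 7*e2 + 10*e3 + 17*e123


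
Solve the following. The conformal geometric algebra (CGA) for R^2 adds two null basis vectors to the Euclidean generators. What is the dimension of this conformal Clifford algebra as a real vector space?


The conformal model of R^2 uses Cl(3,1): the 2 Euclidean generators plus two extra orthogonal generators e+ (e+^2 = +1) and e- (e-^2 = -1), from which the null vectors e0, einf are built.
Number of generators m = 2 + 2 = 4.
dim Cl(p,q) = 2^m = 2^4 = 16


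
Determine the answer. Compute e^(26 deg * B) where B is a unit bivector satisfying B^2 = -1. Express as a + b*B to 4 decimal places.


For a unit bivector B with B^2 = -1, the exponential series gives
e^(theta*B) = cos(theta) + sin(theta)*B (the GA analogue of Euler's formula).
theta = 26 degrees = 0.453786 rad
cos(26 deg) = 0.8988
sin(26 deg) = 0.4384
exp(theta*B) = 0.8988 + 0.4384*B


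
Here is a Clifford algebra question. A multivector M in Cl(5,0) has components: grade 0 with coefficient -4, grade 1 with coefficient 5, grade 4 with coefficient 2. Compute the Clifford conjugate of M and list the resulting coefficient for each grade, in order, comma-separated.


Clifford conjugate sign for grade k: (-1)^(k(k+1)/2)
Grade 0: (-1)^(0*1/2) = (-1)^0 = 1, coeff -4 -> -4
Grade 1: (-1)^(1*2/2) = (-1)^1 = -1, coeff 5 -> -5
Grade 4: (-1)^(4*5/2) = (-1)^10 = 1, coeff 2 -> 2
Conjugated coefficients: -4, -5, 2


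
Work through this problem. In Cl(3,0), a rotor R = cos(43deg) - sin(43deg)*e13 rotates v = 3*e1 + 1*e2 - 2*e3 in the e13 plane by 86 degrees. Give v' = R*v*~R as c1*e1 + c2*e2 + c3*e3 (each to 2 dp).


Rotor R = cos(43deg) - sin(43deg)*e13
Rotation angle theta = 2 * 43 = 86 degrees in the e13 plane (e1 -> e3).
The component perpendicular to the plane (e2) is invariant: v'_2 = v2 = 1.00
cos(86deg) = 0.0698, sin(86deg) = 0.9976
v'_1 = v1*cos(theta) - v3*sin(theta) = 3*0.0698 - (-2)*0.9976 = 2.20
v'_3 = v1*sin(theta) + v3*cos(theta) = 3*0.9976 + (-2)*0.0698 = 2.85
v' = 2.20*e1 + 1.00*e2 + 2.85*e3


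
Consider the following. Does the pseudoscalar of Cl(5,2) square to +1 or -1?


The pseudoscalar I = e1...e_n (product of all n generators) of Cl(p,q) satisfies I^2 = (-1)^(q + n(n-1)/2).
p = 5, q = 2, n = p + q = 7
n(n-1)/2 = 7 * 6 / 2 = 21
Exponent = q + n(n-1)/2 = 2 + 21 = 23
I^2 = (-1)^23 = -1


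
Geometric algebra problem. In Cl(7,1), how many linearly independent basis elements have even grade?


Even subalgebra dimension = 2^(n-1)
n = 7 + 1 = 8
2^(8 - 1) = 2^7 = 128
Verification: sum of C(8,k) for even k = 1 + 28 + 70 + 28 + 1 = 128
Result = 128


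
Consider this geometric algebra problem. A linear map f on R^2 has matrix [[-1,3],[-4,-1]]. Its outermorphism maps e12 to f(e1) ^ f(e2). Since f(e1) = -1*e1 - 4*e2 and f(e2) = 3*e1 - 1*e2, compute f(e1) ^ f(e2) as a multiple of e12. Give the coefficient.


The outermorphism of a linear map f sends e1^e2 to f(e1)^f(e2).
f(e1) = -1*e1 - 4*e2
f(e2) = 3*e1 - 1*e2
f(e1) ^ f(e2) = (-1*e1 - 4*e2) ^ (3*e1 - 1*e2)
= (-1)*(-1)*e12 + (-4)*3*e21
= (1 - (-12))*e12
= 13*e12
Coefficient = 13


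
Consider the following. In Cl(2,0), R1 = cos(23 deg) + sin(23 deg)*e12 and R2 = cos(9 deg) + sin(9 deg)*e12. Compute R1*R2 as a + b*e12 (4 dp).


Same-plane rotors commute and their half-angles add:
R1*R2 = cos(a1 + a2) + sin(a1 + a2)*e12.
a1 + a2 = 23 + 9 = 32 deg
cos(32 deg) = 0.8480
sin(32 deg) = 0.5299
R1*R2 = 0.8480 + 0.5299*e12


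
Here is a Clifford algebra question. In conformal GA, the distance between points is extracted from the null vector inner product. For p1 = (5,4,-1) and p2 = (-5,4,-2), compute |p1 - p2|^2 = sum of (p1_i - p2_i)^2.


p1 - p2 = (10, 0, 1)
|p1 - p2|^2 = 10^2 + 0^2 + 1^2
= 100 + 0 + 1
= 101


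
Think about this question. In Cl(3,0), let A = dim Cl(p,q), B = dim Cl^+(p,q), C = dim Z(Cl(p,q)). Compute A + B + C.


n = 3 + 0 = 3
Total dim = 2^3 = 8
Even subalgebra dim = 2^2 = 4
n is odd, so center dim = 2
Sum = 8 + 4 + 2 = 14


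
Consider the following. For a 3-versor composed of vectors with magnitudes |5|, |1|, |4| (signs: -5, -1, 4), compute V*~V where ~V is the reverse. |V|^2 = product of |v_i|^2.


Each vector v_i has |v_i|^2 = s_i^2
Squared scales: (-5)^2 = 25, (-1)^2 = 1, 4^2 = 16
|V|^2 = 25 * 1 * 16
= 400


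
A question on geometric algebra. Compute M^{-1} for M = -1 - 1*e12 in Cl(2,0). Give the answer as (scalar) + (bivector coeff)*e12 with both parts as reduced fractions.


M = -1 - 1*e12, where e12^2 = -1.
Since M commutes with its reverse ~M = a - b*e12, M * ~M = a^2 - b^2*e12^2 = a^2 + b^2.
So M^{-1} = ~M / (a^2 + b^2) = (a - b*e12)/(a^2 + b^2).
a^2 + b^2 = 1 + 1 = 2
Scalar part = -1/2 = -1/2
Bivector coeff = 1/2 = 1/2
M^{-1} = -1/2 + 1/2*e12


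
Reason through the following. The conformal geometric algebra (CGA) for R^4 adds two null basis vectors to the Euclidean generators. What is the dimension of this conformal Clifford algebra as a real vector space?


The conformal model of R^4 uses Cl(5,1): the 4 Euclidean generators plus two extra orthogonal generators e+ (e+^2 = +1) and e- (e-^2 = -1), from which the null vectors e0, einf are built.
Number of generators m = 4 + 2 = 6.
dim Cl(p,q) = 2^m = 2^6 = 64


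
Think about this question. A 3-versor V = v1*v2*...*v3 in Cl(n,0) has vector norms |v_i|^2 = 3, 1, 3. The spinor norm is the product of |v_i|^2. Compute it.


Spinor norm N(V) = |v1|^2 * |v2|^2 * ... * |v3|^2
= 3 * 1 * 3
Running product: 3, 3, 9
N(V) = 9


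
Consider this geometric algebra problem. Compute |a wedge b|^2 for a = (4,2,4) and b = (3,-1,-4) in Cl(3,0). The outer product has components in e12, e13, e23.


a wedge b = (a1*b2 - a2*b1)*e12 + (a1*b3 - a3*b1)*e13 + (a2*b3 - a3*b2)*e23
e12 coeff: 4*(-1) - 2*3 = -4 - 6 = -10
e13 coeff: 4*(-4) - 4*3 = -16 - 12 = -28
e23 coeff: 2*(-4) - 4*(-1) = -8 - (-4) = -4
|a wedge b|^2 = (-10)^2 + (-28)^2 + (-4)^2
= 100 + 784 + 16
= 900


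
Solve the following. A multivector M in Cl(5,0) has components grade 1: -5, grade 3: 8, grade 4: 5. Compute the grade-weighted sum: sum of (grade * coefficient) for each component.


Grade-weighted sum = sum of grade_k * coefficient_k
1*(-5) = -5
3*8 = 24
4*5 = 20
Total = -5 + 24 + 20 = 39


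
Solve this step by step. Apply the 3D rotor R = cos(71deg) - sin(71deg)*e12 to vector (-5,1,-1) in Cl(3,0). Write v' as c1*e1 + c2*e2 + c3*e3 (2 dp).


Rotor R = cos(71deg) - sin(71deg)*e12
Rotation angle theta = 2 * 71 = 142 degrees in the e12 plane (e1 -> e2).
The component perpendicular to the plane (e3) is invariant: v'_3 = v3 = -1.00
cos(142deg) = -0.7880, sin(142deg) = 0.6157
v'_1 = v1*cos(theta) - v2*sin(theta) = -5*(-0.7880) - 1*0.6157 = 3.32
v'_2 = v1*sin(theta) + v2*cos(theta) = -5*0.6157 + 1*(-0.7880) = -3.87
v' = 3.32*e1 - 3.87*e2 - 1.00*e3


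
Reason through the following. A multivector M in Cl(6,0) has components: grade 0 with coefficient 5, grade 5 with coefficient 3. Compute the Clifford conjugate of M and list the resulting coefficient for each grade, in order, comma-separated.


Clifford conjugate sign for grade k: (-1)^(k(k+1)/2)
Grade 0: (-1)^(0*1/2) = (-1)^0 = 1, coeff 5 -> 5
Grade 5: (-1)^(5*6/2) = (-1)^15 = -1, coeff 3 -> -3
Conjugated coefficients: 5, -3


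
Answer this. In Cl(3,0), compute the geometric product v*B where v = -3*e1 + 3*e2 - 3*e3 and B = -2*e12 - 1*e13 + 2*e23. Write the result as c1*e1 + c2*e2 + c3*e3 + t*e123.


vB has grade-1 (vector) and grade-3 (trivector) parts: vB = (v _| B) + (v ^ B).
Vector part <vB>_1:
  e1: -v2*b12 - v3*b13 = -(3)*(-2) - (-3)*(-1) = 3
  e2: v1*b12 - v3*b23 = (-3)*(-2) - (-3)*(2) = 12
  e3: v1*b13 + v2*b23 = (-3)*(-1) + (3)*(2) = 9
Trivector part <vB>_3:
  e123: v1*b23 - v2*b13 + v3*b12 = (-3)*(2) - (3)*(-1) + (-3)*(-2) = 3
vB = 3*e1 + 12*e2 + 9*e3 + 3*e123


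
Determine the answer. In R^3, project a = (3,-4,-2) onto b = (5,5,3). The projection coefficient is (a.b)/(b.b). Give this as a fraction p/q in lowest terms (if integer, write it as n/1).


Projection coefficient = (a . b) / (b . b)
a . b = 3*5 + (-4)*5 + (-2)*3
= 15 + (-20) + (-6) = -11
b . b = 5^2 + 5^2 + 3^2
= 25 + 25 + 9 = 59
Coefficient = -11/59
In lowest terms: -11/59


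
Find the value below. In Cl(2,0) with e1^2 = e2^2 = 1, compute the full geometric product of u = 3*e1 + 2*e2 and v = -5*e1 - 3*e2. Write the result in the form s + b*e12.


Expand: (3*e1 + 2*e2)(-5*e1 - 3*e2)
= 3*(-5)*e1e1 + 3*(-3)*e1e2 + 2*(-5)*e2e1 + 2*(-3)*e2e2
Using e1^2 = e2^2 = 1, e2e1 = -e1e2:
Scalar part s = 3*(-5) + 2*(-3) = -15 + (-6) = -21
Bivector part b = 3*(-3) - 2*(-5) = -9 - (-10) = 1
uv = -21 + 1*e12


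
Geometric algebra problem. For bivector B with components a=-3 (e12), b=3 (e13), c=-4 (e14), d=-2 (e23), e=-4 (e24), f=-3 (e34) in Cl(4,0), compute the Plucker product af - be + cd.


Plucker relation: af - be + cd
a*f = (-3)*(-3) = 9
b*e = 3*(-4) = -12
c*d = (-4)*(-2) = 8
af - be + cd = 9 - (-12) + 8
= 29


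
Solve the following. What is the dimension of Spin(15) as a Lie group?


Spin(n) double-covers SO(n); both have Lie algebra so(n) of dimension n(n-1)/2.
n = 15
n(n-1) = 15 * 14 = 210
dim Spin(15) = 210/2 = 105


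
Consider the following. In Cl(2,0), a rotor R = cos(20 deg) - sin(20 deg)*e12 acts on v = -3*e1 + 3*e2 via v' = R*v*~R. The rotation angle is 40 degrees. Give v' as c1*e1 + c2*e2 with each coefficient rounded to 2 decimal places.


Rotor R = cos(20deg) - sin(20deg)*e12
Rotation angle theta = 2 * 20 = 40 degrees
v' = R*v*~R rotates v by theta.
cos(40deg) = 0.7660, sin(40deg) = 0.6428
v'_1 = -3*cos(40deg) - 3*sin(40deg)
= -3*0.7660 - 3*0.6428
= -4.23
v'_2 = -3*sin(40deg) + 3*cos(40deg)
= -3*0.6428 + 3*0.7660
= 0.37
v' = -4.23*e1 + 0.37*e2


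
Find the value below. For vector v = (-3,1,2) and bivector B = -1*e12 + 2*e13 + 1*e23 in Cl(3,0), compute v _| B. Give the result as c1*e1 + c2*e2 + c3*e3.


Left contraction v _| B = <vB>_1 (grade-1 part of the geometric product vB).
Using e1_|e12 = e2, e2_|e12 = -e1, e1_|e13 = e3, e3_|e13 = -e1, e2_|e23 = e3, e3_|e23 = -e2:
e1 coeff: -v2*b12 - v3*b13 = -(1)*(-1) - (2)*(2) = -3
e2 coeff: v1*b12 - v3*b23 = (-3)*(-1) - (2)*(1) = 1
e3 coeff: v1*b13 + v2*b23 = (-3)*(2) + (1)*(1) = -5
v _| B = -3*e1 + 1*e2 - 5*e3


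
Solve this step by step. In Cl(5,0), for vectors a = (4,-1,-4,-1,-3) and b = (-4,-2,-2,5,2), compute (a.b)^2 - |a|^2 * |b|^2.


a . b = 4*(-4) + (-1)*(-2) + (-4)*(-2) + (-1)*5 + (-3)*2
= -16 + 2 + 8 + (-5) + (-6) = -17
|a|^2 = 4^2 + (-1)^2 + (-4)^2 + (-1)^2 + (-3)^2 = 43
|b|^2 = (-4)^2 + (-2)^2 + (-2)^2 + 5^2 + 2^2 = 53
(a.b)^2 = (-17)^2 = 289
|a|^2 * |b|^2 = 43 * 53 = 2279
Result = 289 - 2279 = -1990


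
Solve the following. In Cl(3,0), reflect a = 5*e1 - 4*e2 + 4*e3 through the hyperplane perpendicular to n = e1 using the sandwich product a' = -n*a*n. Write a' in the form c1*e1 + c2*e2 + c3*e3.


Reflection formula: a' = -n*a*n, with n = e1 (unit vector, n^2 = 1).
For reflection through hyperplane perp to e1:
The component along e1 flips sign, others stay.
a = (5, -4, 4)
a' = (-5, -4, 4)
a' = -5*e1 - 4*e2 + 4*e3


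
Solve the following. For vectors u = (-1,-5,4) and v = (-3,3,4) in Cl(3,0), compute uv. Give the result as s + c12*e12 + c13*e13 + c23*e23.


In Cl(3,0): e_i^2 = 1, e_ie_j = -e_je_i for i != j.
Scalar part = u . v = (-1)*(-3) + (-5)*3 + 4*4
= 3 + (-15) + 16 = 4
e12 coeff = (-1)*3 - (-5)*(-3) = -3 - 15 = -18
e13 coeff = (-1)*4 - 4*(-3) = -4 - (-12) = 8
e23 coeff = (-5)*4 - 4*3 = -20 - 12 = -32
uv = 4 - 18*e12 + 8*e13 - 32*e23


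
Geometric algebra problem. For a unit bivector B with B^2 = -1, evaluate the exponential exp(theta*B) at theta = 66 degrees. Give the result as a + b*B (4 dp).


For a unit bivector B with B^2 = -1, the exponential series gives
e^(theta*B) = cos(theta) + sin(theta)*B (the GA analogue of Euler's formula).
theta = 66 degrees = 1.151917 rad
cos(66 deg) = 0.4067
sin(66 deg) = 0.9135
exp(theta*B) = 0.4067 + 0.9135*B


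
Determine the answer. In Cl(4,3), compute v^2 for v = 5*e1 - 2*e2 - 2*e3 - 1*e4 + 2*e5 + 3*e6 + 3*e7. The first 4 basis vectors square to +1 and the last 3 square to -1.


v^2 = sum of c_i^2 * e_i^2
Positive signature terms (e_i^2 = +1): 5^2 + (-2)^2 + (-2)^2 + (-1)^2 = 34
Negative signature terms (e_j^2 = -1): 2^2 + 3^2 + 3^2 = 22
v^2 = 34 - 22 = 12


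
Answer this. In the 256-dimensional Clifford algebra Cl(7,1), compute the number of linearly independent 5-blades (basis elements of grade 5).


Number of grade-k basis blades in Cl(p,q) with n = p + q is C(n, k).
n = 7 + 1 = 8
C(8, 5) = 8! / (5! * 3!)
= 40320 / (120 * 6)
= 56


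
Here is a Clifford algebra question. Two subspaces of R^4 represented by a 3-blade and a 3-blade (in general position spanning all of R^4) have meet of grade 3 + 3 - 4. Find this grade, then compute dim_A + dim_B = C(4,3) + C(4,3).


Meet grade = grade(A) + grade(B) - n
= 3 + 3 - 4 = 2
C(4,3) = 4
C(4,3) = 4
dim_A + dim_B = 4 + 4 = 8


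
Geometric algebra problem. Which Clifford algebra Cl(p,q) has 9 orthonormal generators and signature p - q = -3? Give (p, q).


We need p + q = 9 and p - q = -3.
Adding: 2p = 9 + (-3) = 6, so p = 3.
Then q = 9 - 3 = 6.
(p, q) = (3, 6)


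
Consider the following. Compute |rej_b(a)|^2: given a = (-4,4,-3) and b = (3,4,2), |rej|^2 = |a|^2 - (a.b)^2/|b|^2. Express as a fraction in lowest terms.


|a|^2 = (-4)^2 + 4^2 + (-3)^2 = 41
|b|^2 = 3^2 + 4^2 + 2^2 = 29
a . b = (-4)*3 + 4*4 + (-3)*2 = -2
(a.b)^2 = (-2)^2 = 4
|rej|^2 = 41 - 4/29
= (1189 - 4)/29
= 1185/29
In lowest terms: 1185/29


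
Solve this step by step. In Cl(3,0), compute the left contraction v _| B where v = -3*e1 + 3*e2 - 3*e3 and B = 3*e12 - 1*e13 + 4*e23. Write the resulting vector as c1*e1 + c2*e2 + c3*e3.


Left contraction v _| B = <vB>_1 (grade-1 part of the geometric product vB).
Using e1_|e12 = e2, e2_|e12 = -e1, e1_|e13 = e3, e3_|e13 = -e1, e2_|e23 = e3, e3_|e23 = -e2:
e1 coeff: -v2*b12 - v3*b13 = -(3)*(3) - (-3)*(-1) = -12
e2 coeff: v1*b12 - v3*b23 = (-3)*(3) - (-3)*(4) = 3
e3 coeff: v1*b13 + v2*b23 = (-3)*(-1) + (3)*(4) = 15
v _| B = -12*e1 + 3*e2 + 15*e3


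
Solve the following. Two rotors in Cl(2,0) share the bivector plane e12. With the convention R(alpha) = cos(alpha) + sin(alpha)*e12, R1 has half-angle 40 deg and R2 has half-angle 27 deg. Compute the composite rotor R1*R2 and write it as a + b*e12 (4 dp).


Same-plane rotors commute and their half-angles add:
R1*R2 = cos(a1 + a2) + sin(a1 + a2)*e12.
a1 + a2 = 40 + 27 = 67 deg
cos(67 deg) = 0.3907
sin(67 deg) = 0.9205
R1*R2 = 0.3907 + 0.9205*e12


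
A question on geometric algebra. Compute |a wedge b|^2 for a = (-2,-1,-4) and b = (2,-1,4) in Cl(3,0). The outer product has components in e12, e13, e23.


a wedge b = (a1*b2 - a2*b1)*e12 + (a1*b3 - a3*b1)*e13 + (a2*b3 - a3*b2)*e23
e12 coeff: (-2)*(-1) - (-1)*2 = 2 - (-2) = 4
e13 coeff: (-2)*4 - (-4)*2 = -8 - (-8) = 0
e23 coeff: (-1)*4 - (-4)*(-1) = -4 - 4 = -8
|a wedge b|^2 = 4^2 + 0^2 + (-8)^2
= 16 + 0 + 64
= 80


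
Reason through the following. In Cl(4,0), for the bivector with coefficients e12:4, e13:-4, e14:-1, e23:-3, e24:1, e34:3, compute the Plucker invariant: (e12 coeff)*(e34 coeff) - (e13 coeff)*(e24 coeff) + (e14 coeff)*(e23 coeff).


Plucker relation: af - be + cd
a*f = 4*3 = 12
b*e = (-4)*1 = -4
c*d = (-1)*(-3) = 3
af - be + cd = 12 - (-4) + 3
= 19
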